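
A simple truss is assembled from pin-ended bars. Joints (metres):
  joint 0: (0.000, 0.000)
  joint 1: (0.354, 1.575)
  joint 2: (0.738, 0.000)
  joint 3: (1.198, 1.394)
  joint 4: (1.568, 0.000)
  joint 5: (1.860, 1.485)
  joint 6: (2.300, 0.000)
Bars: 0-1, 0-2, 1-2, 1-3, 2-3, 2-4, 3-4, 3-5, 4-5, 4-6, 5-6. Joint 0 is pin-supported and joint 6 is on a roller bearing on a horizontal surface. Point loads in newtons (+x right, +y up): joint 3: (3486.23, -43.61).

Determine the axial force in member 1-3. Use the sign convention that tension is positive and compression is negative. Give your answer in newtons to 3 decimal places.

N=7 nodes, M=11 members, R=3 reactions → 2N=14, M+R=14
member 0 (0-1): L=1.6143, (cx,cy)=(0.2193,0.9757)
member 1 (0-2): L=0.7380, (cx,cy)=(1.0000,0.0000)
member 2 (1-2): L=1.6211, (cx,cy)=(0.2369,-0.9715)
member 3 (1-3): L=0.8632, (cx,cy)=(0.9778,-0.2097)
member 4 (2-3): L=1.4679, (cx,cy)=(0.3134,0.9496)
member 5 (2-4): L=0.8300, (cx,cy)=(1.0000,0.0000)
member 6 (3-4): L=1.4423, (cx,cy)=(0.2565,-0.9665)
member 7 (3-5): L=0.6682, (cx,cy)=(0.9907,0.1362)
member 8 (4-5): L=1.5134, (cx,cy)=(0.1929,0.9812)
member 9 (4-6): L=0.7320, (cx,cy)=(1.0000,0.0000)
member 10 (5-6): L=1.5488, (cx,cy)=(0.2841,-0.9588)
solve A·x = −loads:
  F[0-1] = +2144.2560 N (tension)
  F[0-2] = +3016.0138 N (tension)
  F[1-2] = -2381.6678 N (compression)
  F[1-3] = +1057.8825 N (tension)
  F[2-3] = +2436.6139 N (tension)
  F[2-4] = +1688.3159 N (tension)
  F[3-4] = -2363.5035 N (compression)
  F[3-5] = -1092.1563 N (compression)
  F[4-5] = +2328.1492 N (tension)
  F[4-6] = +632.7922 N (tension)
  F[5-6] = -2227.4487 N (compression)
  Rx@0 = -3486.2300 N
  Ry@0 = -2092.0637 N
  Ry@6 = +2135.6737 N

1057.883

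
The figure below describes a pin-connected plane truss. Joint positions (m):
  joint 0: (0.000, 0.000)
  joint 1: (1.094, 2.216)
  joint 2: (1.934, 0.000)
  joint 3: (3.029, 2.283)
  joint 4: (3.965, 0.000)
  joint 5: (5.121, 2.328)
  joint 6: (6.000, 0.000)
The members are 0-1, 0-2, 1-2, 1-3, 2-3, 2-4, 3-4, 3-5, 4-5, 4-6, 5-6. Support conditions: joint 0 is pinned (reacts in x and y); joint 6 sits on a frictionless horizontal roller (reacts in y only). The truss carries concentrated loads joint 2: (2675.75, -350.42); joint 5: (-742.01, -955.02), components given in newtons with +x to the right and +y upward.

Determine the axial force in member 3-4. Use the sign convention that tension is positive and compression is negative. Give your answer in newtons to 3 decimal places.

320.850

N=7 nodes, M=11 members, R=3 reactions → 2N=14, M+R=14
member 0 (0-1): L=2.4713, (cx,cy)=(0.4427,0.8967)
member 1 (0-2): L=1.9340, (cx,cy)=(1.0000,0.0000)
member 2 (1-2): L=2.3699, (cx,cy)=(0.3545,-0.9351)
member 3 (1-3): L=1.9362, (cx,cy)=(0.9994,0.0346)
member 4 (2-3): L=2.5320, (cx,cy)=(0.4325,0.9017)
member 5 (2-4): L=2.0310, (cx,cy)=(1.0000,0.0000)
member 6 (3-4): L=2.4674, (cx,cy)=(0.3793,-0.9253)
member 7 (3-5): L=2.0925, (cx,cy)=(0.9998,0.0215)
member 8 (4-5): L=2.5992, (cx,cy)=(0.4447,0.8957)
member 9 (4-6): L=2.0350, (cx,cy)=(1.0000,0.0000)
member 10 (5-6): L=2.4884, (cx,cy)=(0.3532,-0.9355)
solve A·x = −loads:
  F[0-1] = -741.9336 N (compression)
  F[0-2] = +2262.1761 N (tension)
  F[1-2] = +690.2493 N (tension)
  F[1-3] = -573.4389 N (compression)
  F[2-3] = -327.1933 N (compression)
  F[2-4] = -27.4161 N (compression)
  F[3-4] = +320.8505 N (tension)
  F[3-5] = -836.4997 N (compression)
  F[4-5] = -331.4545 N (compression)
  F[4-6] = +241.7106 N (tension)
  F[5-6] = -684.2741 N (compression)
  Rx@0 = -1933.7400 N
  Ry@0 = +665.2783 N
  Ry@6 = +640.1617 N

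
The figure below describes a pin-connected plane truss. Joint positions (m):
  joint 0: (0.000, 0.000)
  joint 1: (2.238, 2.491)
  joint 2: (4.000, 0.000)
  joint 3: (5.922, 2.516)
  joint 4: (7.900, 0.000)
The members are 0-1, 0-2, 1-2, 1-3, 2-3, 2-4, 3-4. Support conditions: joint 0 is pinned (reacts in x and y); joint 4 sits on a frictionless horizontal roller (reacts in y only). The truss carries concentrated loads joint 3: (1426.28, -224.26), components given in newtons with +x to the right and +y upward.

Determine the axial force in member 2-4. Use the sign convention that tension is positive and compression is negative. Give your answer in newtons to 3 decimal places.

N=5 nodes, M=7 members, R=3 reactions → 2N=10, M+R=10
member 0 (0-1): L=3.3487, (cx,cy)=(0.6683,0.7439)
member 1 (0-2): L=4.0000, (cx,cy)=(1.0000,0.0000)
member 2 (1-2): L=3.0512, (cx,cy)=(0.5775,-0.8164)
member 3 (1-3): L=3.6841, (cx,cy)=(1.0000,0.0068)
member 4 (2-3): L=3.1661, (cx,cy)=(0.6071,0.7947)
member 5 (2-4): L=3.9000, (cx,cy)=(1.0000,0.0000)
member 6 (3-4): L=3.2004, (cx,cy)=(0.6180,-0.7861)
solve A·x = −loads:
  F[0-1] = +535.1625 N (tension)
  F[0-2] = +1068.6196 N (tension)
  F[1-2] = -482.3292 N (compression)
  F[1-3] = +636.2108 N (tension)
  F[2-3] = +495.5256 N (tension)
  F[2-4] = +489.2743 N (tension)
  F[3-4] = -791.6518 N (compression)
  Rx@0 = -1426.2800 N
  Ry@0 = -398.0929 N
  Ry@4 = +622.3529 N

489.274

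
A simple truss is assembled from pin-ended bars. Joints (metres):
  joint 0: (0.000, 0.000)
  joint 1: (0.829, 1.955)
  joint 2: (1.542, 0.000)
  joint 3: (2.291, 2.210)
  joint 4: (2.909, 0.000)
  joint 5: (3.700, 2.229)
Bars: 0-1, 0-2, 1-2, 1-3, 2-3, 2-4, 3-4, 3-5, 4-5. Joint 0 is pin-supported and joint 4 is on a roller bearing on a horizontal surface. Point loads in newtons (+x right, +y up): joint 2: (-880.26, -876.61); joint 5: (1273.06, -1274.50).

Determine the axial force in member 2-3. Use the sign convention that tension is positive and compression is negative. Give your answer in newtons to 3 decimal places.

N=6 nodes, M=9 members, R=3 reactions → 2N=12, M+R=12
member 0 (0-1): L=2.1235, (cx,cy)=(0.3904,0.9206)
member 1 (0-2): L=1.5420, (cx,cy)=(1.0000,0.0000)
member 2 (1-2): L=2.0810, (cx,cy)=(0.3426,-0.9395)
member 3 (1-3): L=1.4841, (cx,cy)=(0.9851,0.1718)
member 4 (2-3): L=2.3335, (cx,cy)=(0.3210,0.9471)
member 5 (2-4): L=1.3670, (cx,cy)=(1.0000,0.0000)
member 6 (3-4): L=2.2948, (cx,cy)=(0.2693,-0.9631)
member 7 (3-5): L=1.4091, (cx,cy)=(0.9999,0.0135)
member 8 (4-5): L=2.3652, (cx,cy)=(0.3344,0.9424)
solve A·x = −loads:
  F[0-1] = +988.5324 N (tension)
  F[0-2] = +6.8842 N (tension)
  F[1-2] = -843.4282 N (compression)
  F[1-3] = +685.0888 N (tension)
  F[2-3] = +1762.2330 N (tension)
  F[2-4] = +32.5174 N (tension)
  F[3-4] = -1830.9694 N (compression)
  F[3-5] = +1733.7924 N (tension)
  F[4-5] = -1377.1766 N (compression)
  Rx@0 = -392.8000 N
  Ry@0 = -910.0909 N
  Ry@4 = +3061.2009 N

1762.233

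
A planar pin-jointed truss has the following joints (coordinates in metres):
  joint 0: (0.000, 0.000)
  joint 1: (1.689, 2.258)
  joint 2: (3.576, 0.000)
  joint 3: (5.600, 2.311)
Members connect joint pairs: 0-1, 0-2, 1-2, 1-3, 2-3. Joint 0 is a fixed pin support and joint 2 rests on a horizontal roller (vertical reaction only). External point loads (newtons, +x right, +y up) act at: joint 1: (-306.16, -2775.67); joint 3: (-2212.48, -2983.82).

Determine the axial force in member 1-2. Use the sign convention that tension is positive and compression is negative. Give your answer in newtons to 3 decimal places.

-1786.956

N=4 nodes, M=5 members, R=3 reactions → 2N=8, M+R=8
member 0 (0-1): L=2.8198, (cx,cy)=(0.5990,0.8008)
member 1 (0-2): L=3.5760, (cx,cy)=(1.0000,0.0000)
member 2 (1-2): L=2.9427, (cx,cy)=(0.6413,-0.7673)
member 3 (1-3): L=3.9114, (cx,cy)=(0.9999,0.0136)
member 4 (2-3): L=3.0720, (cx,cy)=(0.6589,0.7523)
solve A·x = −loads:
  F[0-1] = -1747.0661 N (compression)
  F[0-2] = -1472.1856 N (compression)
  F[1-2] = -1786.9561 N (compression)
  F[1-3] = +405.6345 N (tension)
  F[2-3] = -3973.7062 N (compression)
  Rx@0 = +2518.6400 N
  Ry@0 = +1398.9900 N
  Ry@2 = +4360.5000 N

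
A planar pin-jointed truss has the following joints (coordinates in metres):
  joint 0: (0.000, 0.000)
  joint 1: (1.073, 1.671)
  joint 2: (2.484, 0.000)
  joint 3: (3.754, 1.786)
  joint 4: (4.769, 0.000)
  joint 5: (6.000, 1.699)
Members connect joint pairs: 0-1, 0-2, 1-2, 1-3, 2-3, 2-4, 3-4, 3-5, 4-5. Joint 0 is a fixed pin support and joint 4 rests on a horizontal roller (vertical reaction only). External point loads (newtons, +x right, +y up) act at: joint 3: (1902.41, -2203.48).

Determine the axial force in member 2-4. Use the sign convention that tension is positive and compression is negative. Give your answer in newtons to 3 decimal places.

1390.631

N=6 nodes, M=9 members, R=3 reactions → 2N=12, M+R=12
member 0 (0-1): L=1.9858, (cx,cy)=(0.5403,0.8415)
member 1 (0-2): L=2.4840, (cx,cy)=(1.0000,0.0000)
member 2 (1-2): L=2.1870, (cx,cy)=(0.6452,-0.7640)
member 3 (1-3): L=2.6835, (cx,cy)=(0.9991,0.0429)
member 4 (2-3): L=2.1915, (cx,cy)=(0.5795,0.8150)
member 5 (2-4): L=2.2850, (cx,cy)=(1.0000,0.0000)
member 6 (3-4): L=2.0543, (cx,cy)=(0.4941,-0.8694)
member 7 (3-5): L=2.2477, (cx,cy)=(0.9993,-0.0387)
member 8 (4-5): L=2.0981, (cx,cy)=(0.5867,0.8098)
solve A·x = −loads:
  F[0-1] = +289.3594 N (tension)
  F[0-2] = +1746.0619 N (tension)
  F[1-2] = -299.0669 N (compression)
  F[1-3] = +349.6161 N (tension)
  F[2-3] = +280.3808 N (tension)
  F[2-4] = +1390.6315 N (tension)
  F[3-4] = -2814.5134 N (compression)
  F[3-5] = +0.0000 N (tension)
  F[4-5] = -0.0000 N (compression)
  Rx@0 = -1902.4100 N
  Ry@0 = -243.4833 N
  Ry@4 = +2446.9633 N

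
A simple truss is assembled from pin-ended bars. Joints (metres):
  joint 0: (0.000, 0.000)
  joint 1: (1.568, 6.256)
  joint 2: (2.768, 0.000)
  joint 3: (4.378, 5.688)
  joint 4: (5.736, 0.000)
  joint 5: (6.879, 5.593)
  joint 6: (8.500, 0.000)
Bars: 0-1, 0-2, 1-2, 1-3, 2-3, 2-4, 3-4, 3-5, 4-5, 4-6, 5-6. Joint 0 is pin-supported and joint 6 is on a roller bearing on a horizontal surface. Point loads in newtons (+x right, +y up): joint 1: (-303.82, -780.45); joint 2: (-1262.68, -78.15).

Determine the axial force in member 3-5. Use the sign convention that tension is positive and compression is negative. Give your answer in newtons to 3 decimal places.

N=7 nodes, M=11 members, R=3 reactions → 2N=14, M+R=14
member 0 (0-1): L=6.4495, (cx,cy)=(0.2431,0.9700)
member 1 (0-2): L=2.7680, (cx,cy)=(1.0000,0.0000)
member 2 (1-2): L=6.3700, (cx,cy)=(0.1884,-0.9821)
member 3 (1-3): L=2.8668, (cx,cy)=(0.9802,-0.1981)
member 4 (2-3): L=5.9115, (cx,cy)=(0.2724,0.9622)
member 5 (2-4): L=2.9680, (cx,cy)=(1.0000,0.0000)
member 6 (3-4): L=5.8479, (cx,cy)=(0.2322,-0.9727)
member 7 (3-5): L=2.5028, (cx,cy)=(0.9993,-0.0380)
member 8 (4-5): L=5.7086, (cx,cy)=(0.2002,0.9798)
member 9 (4-6): L=2.7640, (cx,cy)=(1.0000,0.0000)
member 10 (5-6): L=5.8232, (cx,cy)=(0.2784,-0.9605)
solve A·x = −loads:
  F[0-1] = -941.0263 N (compression)
  F[0-2] = -1337.7183 N (compression)
  F[1-2] = +124.1230 N (tension)
  F[1-3] = +52.7006 N (tension)
  F[2-3] = -45.4695 N (compression)
  F[2-4] = -39.2721 N (compression)
  F[3-4] = +54.6774 N (tension)
  F[3-5] = +26.5940 N (tension)
  F[4-5] = -54.2819 N (compression)
  F[4-6] = -15.7063 N (compression)
  F[5-6] = +56.4223 N (tension)
  Rx@0 = +1566.5000 N
  Ry@0 = +912.7921 N
  Ry@6 = -54.1921 N

26.594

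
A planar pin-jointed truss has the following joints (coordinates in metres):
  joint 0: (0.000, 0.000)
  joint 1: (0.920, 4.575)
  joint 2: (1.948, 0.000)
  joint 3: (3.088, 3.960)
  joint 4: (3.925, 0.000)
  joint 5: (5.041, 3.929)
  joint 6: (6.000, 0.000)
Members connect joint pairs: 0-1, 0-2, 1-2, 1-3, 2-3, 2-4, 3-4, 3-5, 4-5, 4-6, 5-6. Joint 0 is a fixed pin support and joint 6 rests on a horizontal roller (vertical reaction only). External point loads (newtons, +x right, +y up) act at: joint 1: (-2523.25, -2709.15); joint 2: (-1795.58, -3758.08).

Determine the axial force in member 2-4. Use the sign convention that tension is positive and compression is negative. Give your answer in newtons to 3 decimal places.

-212.114

N=7 nodes, M=11 members, R=3 reactions → 2N=14, M+R=14
member 0 (0-1): L=4.6666, (cx,cy)=(0.1971,0.9804)
member 1 (0-2): L=1.9480, (cx,cy)=(1.0000,0.0000)
member 2 (1-2): L=4.6891, (cx,cy)=(0.2192,-0.9757)
member 3 (1-3): L=2.2535, (cx,cy)=(0.9620,-0.2729)
member 4 (2-3): L=4.1208, (cx,cy)=(0.2766,0.9610)
member 5 (2-4): L=1.9770, (cx,cy)=(1.0000,0.0000)
member 6 (3-4): L=4.0475, (cx,cy)=(0.2068,-0.9784)
member 7 (3-5): L=1.9532, (cx,cy)=(0.9999,-0.0159)
member 8 (4-5): L=4.0844, (cx,cy)=(0.2732,0.9619)
member 9 (4-6): L=2.0750, (cx,cy)=(1.0000,0.0000)
member 10 (5-6): L=4.0443, (cx,cy)=(0.2371,-0.9715)
solve A·x = −loads:
  F[0-1] = -6890.9225 N (compression)
  F[0-2] = -2960.3104 N (compression)
  F[1-2] = +4068.0929 N (tension)
  F[1-3] = +283.6363 N (tension)
  F[2-3] = -219.6175 N (compression)
  F[2-4] = -212.1141 N (compression)
  F[3-4] = +292.3643 N (tension)
  F[3-5] = +151.6737 N (tension)
  F[4-5] = -297.3598 N (compression)
  F[4-6] = -70.4060 N (compression)
  F[5-6] = +296.9200 N (tension)
  Rx@0 = +4318.8300 N
  Ry@0 = +6755.6818 N
  Ry@6 = -288.4518 N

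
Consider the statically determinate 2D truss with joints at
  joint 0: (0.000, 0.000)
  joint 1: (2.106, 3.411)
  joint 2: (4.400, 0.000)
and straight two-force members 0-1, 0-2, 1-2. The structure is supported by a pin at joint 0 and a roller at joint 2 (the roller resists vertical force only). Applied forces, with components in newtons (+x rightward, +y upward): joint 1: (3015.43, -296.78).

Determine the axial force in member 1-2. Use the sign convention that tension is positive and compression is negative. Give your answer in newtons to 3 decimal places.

N=3 nodes, M=3 members, R=3 reactions → 2N=6, M+R=6
member 0 (0-1): L=4.0088, (cx,cy)=(0.5253,0.8509)
member 1 (0-2): L=4.4000, (cx,cy)=(1.0000,0.0000)
member 2 (1-2): L=4.1106, (cx,cy)=(0.5581,-0.8298)
solve A·x = −loads:
  F[0-1] = +2565.4575 N (tension)
  F[0-2] = +1667.6682 N (tension)
  F[1-2] = -2988.3099 N (compression)
  Rx@0 = -3015.4300 N
  Ry@0 = -2182.9133 N
  Ry@2 = +2479.6933 N

-2988.310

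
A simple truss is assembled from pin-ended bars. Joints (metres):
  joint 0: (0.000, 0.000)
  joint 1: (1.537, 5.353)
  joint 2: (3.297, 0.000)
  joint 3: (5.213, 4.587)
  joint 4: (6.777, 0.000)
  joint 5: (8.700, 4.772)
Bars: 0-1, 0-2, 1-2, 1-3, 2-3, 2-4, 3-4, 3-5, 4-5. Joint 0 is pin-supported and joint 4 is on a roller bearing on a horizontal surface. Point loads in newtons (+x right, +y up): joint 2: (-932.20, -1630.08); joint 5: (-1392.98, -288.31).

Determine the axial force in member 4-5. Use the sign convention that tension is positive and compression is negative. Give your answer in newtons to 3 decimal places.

-236.211

N=6 nodes, M=9 members, R=3 reactions → 2N=12, M+R=12
member 0 (0-1): L=5.5693, (cx,cy)=(0.2760,0.9612)
member 1 (0-2): L=3.2970, (cx,cy)=(1.0000,0.0000)
member 2 (1-2): L=5.6349, (cx,cy)=(0.3123,-0.9500)
member 3 (1-3): L=3.7550, (cx,cy)=(0.9790,-0.2040)
member 4 (2-3): L=4.9711, (cx,cy)=(0.3854,0.9227)
member 5 (2-4): L=3.4800, (cx,cy)=(1.0000,0.0000)
member 6 (3-4): L=4.8463, (cx,cy)=(0.3227,-0.9465)
member 7 (3-5): L=3.4919, (cx,cy)=(0.9986,0.0530)
member 8 (4-5): L=5.1449, (cx,cy)=(0.3738,0.9275)
solve A·x = −loads:
  F[0-1] = -1806.2488 N (compression)
  F[0-2] = -1826.6955 N (compression)
  F[1-2] = +2079.3352 N (tension)
  F[1-3] = -1172.5992 N (compression)
  F[2-3] = -374.1345 N (compression)
  F[2-4] = -100.8363 N (compression)
  F[3-4] = +38.8824 N (tension)
  F[3-5] = -1306.5267 N (compression)
  F[4-5] = -236.2107 N (compression)
  Rx@0 = +2325.1800 N
  Ry@0 = +1736.1013 N
  Ry@4 = +182.2887 N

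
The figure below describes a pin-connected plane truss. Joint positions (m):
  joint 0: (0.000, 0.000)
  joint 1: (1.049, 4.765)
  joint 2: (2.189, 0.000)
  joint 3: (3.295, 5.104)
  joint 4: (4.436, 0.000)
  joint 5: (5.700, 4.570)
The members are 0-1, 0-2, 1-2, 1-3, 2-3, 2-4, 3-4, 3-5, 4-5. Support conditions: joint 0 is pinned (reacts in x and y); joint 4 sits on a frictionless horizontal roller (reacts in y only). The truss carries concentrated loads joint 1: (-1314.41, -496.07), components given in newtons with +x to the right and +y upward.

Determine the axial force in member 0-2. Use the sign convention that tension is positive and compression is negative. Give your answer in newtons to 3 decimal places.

-920.202

N=6 nodes, M=9 members, R=3 reactions → 2N=12, M+R=12
member 0 (0-1): L=4.8791, (cx,cy)=(0.2150,0.9766)
member 1 (0-2): L=2.1890, (cx,cy)=(1.0000,0.0000)
member 2 (1-2): L=4.8995, (cx,cy)=(0.2327,-0.9726)
member 3 (1-3): L=2.2714, (cx,cy)=(0.9888,0.1492)
member 4 (2-3): L=5.2225, (cx,cy)=(0.2118,0.9773)
member 5 (2-4): L=2.2470, (cx,cy)=(1.0000,0.0000)
member 6 (3-4): L=5.2300, (cx,cy)=(0.2182,-0.9759)
member 7 (3-5): L=2.4636, (cx,cy)=(0.9762,-0.2168)
member 8 (4-5): L=4.7416, (cx,cy)=(0.2666,0.9638)
solve A·x = −loads:
  F[0-1] = -1833.5350 N (compression)
  F[0-2] = -920.2025 N (compression)
  F[1-2] = +1422.5620 N (tension)
  F[1-3] = +595.8771 N (tension)
  F[2-3] = -1415.6275 N (compression)
  F[2-4] = -289.4050 N (compression)
  F[3-4] = +1326.5405 N (tension)
  F[3-5] = +0.0000 N (tension)
  F[4-5] = -0.0000 N (compression)
  Rx@0 = +1314.4100 N
  Ry@0 = +1790.6566 N
  Ry@4 = -1294.5866 N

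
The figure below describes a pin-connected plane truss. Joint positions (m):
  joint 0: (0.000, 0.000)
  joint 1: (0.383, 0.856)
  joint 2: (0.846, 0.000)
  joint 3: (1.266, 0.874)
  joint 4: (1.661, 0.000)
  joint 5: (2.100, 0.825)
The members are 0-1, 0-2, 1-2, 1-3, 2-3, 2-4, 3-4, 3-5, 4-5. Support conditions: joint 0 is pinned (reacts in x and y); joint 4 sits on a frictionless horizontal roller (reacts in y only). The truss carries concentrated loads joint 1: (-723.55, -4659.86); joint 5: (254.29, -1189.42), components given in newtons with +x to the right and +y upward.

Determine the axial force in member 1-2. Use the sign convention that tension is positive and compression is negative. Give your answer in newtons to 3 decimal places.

-1303.986

N=6 nodes, M=9 members, R=3 reactions → 2N=12, M+R=12
member 0 (0-1): L=0.9378, (cx,cy)=(0.4084,0.9128)
member 1 (0-2): L=0.8460, (cx,cy)=(1.0000,0.0000)
member 2 (1-2): L=0.9732, (cx,cy)=(0.4758,-0.8796)
member 3 (1-3): L=0.8832, (cx,cy)=(0.9998,0.0204)
member 4 (2-3): L=0.9697, (cx,cy)=(0.4331,0.9013)
member 5 (2-4): L=0.8150, (cx,cy)=(1.0000,0.0000)
member 6 (3-4): L=0.9591, (cx,cy)=(0.4118,-0.9113)
member 7 (3-5): L=0.8354, (cx,cy)=(0.9983,-0.0587)
member 8 (4-5): L=0.9345, (cx,cy)=(0.4698,0.8828)
solve A·x = −loads:
  F[0-1] = -3853.6363 N (compression)
  F[0-2] = +1104.6145 N (tension)
  F[1-2] = -1303.9863 N (compression)
  F[1-3] = -229.9963 N (compression)
  F[2-3] = +1272.5181 N (tension)
  F[2-4] = -66.9315 N (compression)
  F[3-4] = -1308.9795 N (compression)
  F[3-5] = +861.7927 N (tension)
  F[4-5] = -1290.0751 N (compression)
  Rx@0 = +469.2600 N
  Ry@0 = +3517.5890 N
  Ry@4 = +2331.6910 N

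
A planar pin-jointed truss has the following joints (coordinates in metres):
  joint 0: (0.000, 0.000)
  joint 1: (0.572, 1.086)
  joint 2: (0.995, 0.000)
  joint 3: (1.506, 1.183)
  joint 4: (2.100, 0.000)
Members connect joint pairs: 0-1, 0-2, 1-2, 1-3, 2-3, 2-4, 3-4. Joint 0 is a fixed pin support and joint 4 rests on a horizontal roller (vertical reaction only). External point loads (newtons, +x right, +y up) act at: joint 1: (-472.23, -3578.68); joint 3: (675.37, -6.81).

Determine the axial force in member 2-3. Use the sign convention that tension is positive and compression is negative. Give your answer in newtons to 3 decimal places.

N=5 nodes, M=7 members, R=3 reactions → 2N=10, M+R=10
member 0 (0-1): L=1.2274, (cx,cy)=(0.4660,0.8848)
member 1 (0-2): L=0.9950, (cx,cy)=(1.0000,0.0000)
member 2 (1-2): L=1.1655, (cx,cy)=(0.3629,-0.9318)
member 3 (1-3): L=0.9390, (cx,cy)=(0.9947,0.1033)
member 4 (2-3): L=1.2886, (cx,cy)=(0.3965,0.9180)
member 5 (2-4): L=1.1050, (cx,cy)=(1.0000,0.0000)
member 6 (3-4): L=1.3238, (cx,cy)=(0.4487,-0.8937)
solve A·x = −loads:
  F[0-1] = -2791.2056 N (compression)
  F[0-2] = +1503.8838 N (tension)
  F[1-2] = -1232.7233 N (compression)
  F[1-3] = -383.1551 N (compression)
  F[2-3] = +1251.2459 N (tension)
  F[2-4] = +560.3062 N (tension)
  F[3-4] = -1248.6661 N (compression)
  Rx@0 = -203.1400 N
  Ry@0 = +2469.5939 N
  Ry@4 = +1115.8961 N

1251.246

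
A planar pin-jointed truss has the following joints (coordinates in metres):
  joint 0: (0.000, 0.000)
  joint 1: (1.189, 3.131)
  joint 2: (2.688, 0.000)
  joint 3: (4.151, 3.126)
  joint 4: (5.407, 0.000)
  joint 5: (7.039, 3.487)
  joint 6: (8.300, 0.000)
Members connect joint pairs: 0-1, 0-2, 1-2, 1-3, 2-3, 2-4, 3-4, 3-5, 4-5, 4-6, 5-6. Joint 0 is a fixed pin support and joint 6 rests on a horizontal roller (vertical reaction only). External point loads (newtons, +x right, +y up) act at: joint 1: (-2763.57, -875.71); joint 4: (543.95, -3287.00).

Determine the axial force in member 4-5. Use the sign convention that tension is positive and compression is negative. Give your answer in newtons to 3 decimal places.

N=7 nodes, M=11 members, R=3 reactions → 2N=14, M+R=14
member 0 (0-1): L=3.3492, (cx,cy)=(0.3550,0.9349)
member 1 (0-2): L=2.6880, (cx,cy)=(1.0000,0.0000)
member 2 (1-2): L=3.4713, (cx,cy)=(0.4318,-0.9020)
member 3 (1-3): L=2.9620, (cx,cy)=(1.0000,-0.0017)
member 4 (2-3): L=3.4514, (cx,cy)=(0.4239,0.9057)
member 5 (2-4): L=2.7190, (cx,cy)=(1.0000,0.0000)
member 6 (3-4): L=3.3689, (cx,cy)=(0.3728,-0.9279)
member 7 (3-5): L=2.9105, (cx,cy)=(0.9923,0.1240)
member 8 (4-5): L=3.8500, (cx,cy)=(0.4239,0.9057)
member 9 (4-6): L=2.8930, (cx,cy)=(1.0000,0.0000)
member 10 (5-6): L=3.7080, (cx,cy)=(0.3401,-0.9404)
solve A·x = −loads:
  F[0-1] = -3143.2036 N (compression)
  F[0-2] = -1103.7379 N (compression)
  F[1-2] = +2285.7289 N (tension)
  F[1-3] = +660.6599 N (tension)
  F[2-3] = -2276.2459 N (compression)
  F[2-4] = +848.1563 N (tension)
  F[3-4] = +2077.6925 N (tension)
  F[3-5] = -1087.2140 N (compression)
  F[4-5] = +1500.5929 N (tension)
  F[4-6] = +442.7249 N (tension)
  F[5-6] = -1301.8441 N (compression)
  Rx@0 = +2219.6200 N
  Ry@0 = +2938.4581 N
  Ry@6 = +1224.2519 N

1500.593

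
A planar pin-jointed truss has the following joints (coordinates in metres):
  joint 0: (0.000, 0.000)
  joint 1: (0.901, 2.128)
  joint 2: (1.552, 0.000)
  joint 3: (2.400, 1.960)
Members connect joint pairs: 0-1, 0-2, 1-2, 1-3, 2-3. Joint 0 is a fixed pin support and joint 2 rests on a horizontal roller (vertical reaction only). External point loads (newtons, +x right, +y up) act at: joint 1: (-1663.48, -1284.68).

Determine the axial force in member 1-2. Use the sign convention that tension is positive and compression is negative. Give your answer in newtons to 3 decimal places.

1605.269

N=4 nodes, M=5 members, R=3 reactions → 2N=8, M+R=8
member 0 (0-1): L=2.3109, (cx,cy)=(0.3899,0.9209)
member 1 (0-2): L=1.5520, (cx,cy)=(1.0000,0.0000)
member 2 (1-2): L=2.2254, (cx,cy)=(0.2925,-0.9563)
member 3 (1-3): L=1.5084, (cx,cy)=(0.9938,-0.1114)
member 4 (2-3): L=2.1356, (cx,cy)=(0.3971,0.9178)
solve A·x = −loads:
  F[0-1] = -3062.0563 N (compression)
  F[0-2] = -469.6024 N (compression)
  F[1-2] = +1605.2686 N (tension)
  F[1-3] = -0.0000 N (compression)
  F[2-3] = +0.0000 N (tension)
  Rx@0 = +1663.4800 N
  Ry@0 = +2819.7243 N
  Ry@2 = -1535.0443 N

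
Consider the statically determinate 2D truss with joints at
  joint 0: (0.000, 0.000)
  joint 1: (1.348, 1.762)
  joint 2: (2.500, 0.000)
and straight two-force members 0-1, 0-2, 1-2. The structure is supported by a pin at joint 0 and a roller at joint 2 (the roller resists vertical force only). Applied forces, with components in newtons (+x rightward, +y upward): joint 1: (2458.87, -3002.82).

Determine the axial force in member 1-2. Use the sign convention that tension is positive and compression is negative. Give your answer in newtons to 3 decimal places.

-4005.002

N=3 nodes, M=3 members, R=3 reactions → 2N=6, M+R=6
member 0 (0-1): L=2.2185, (cx,cy)=(0.6076,0.7942)
member 1 (0-2): L=2.5000, (cx,cy)=(1.0000,0.0000)
member 2 (1-2): L=2.1052, (cx,cy)=(0.5472,-0.8370)
solve A·x = −loads:
  F[0-1] = +439.8124 N (tension)
  F[0-2] = +2191.6324 N (tension)
  F[1-2] = -4005.0021 N (compression)
  Rx@0 = -2458.8700 N
  Ry@0 = -349.3121 N
  Ry@2 = +3352.1321 N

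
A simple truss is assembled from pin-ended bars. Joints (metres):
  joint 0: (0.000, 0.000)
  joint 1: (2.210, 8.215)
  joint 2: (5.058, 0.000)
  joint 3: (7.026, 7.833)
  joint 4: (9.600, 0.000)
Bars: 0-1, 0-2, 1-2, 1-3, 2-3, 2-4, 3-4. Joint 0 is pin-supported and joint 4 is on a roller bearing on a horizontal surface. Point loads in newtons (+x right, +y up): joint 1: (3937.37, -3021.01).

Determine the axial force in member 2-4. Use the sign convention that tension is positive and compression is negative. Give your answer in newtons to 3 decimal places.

N=5 nodes, M=7 members, R=3 reactions → 2N=10, M+R=10
member 0 (0-1): L=8.5071, (cx,cy)=(0.2598,0.9657)
member 1 (0-2): L=5.0580, (cx,cy)=(1.0000,0.0000)
member 2 (1-2): L=8.6947, (cx,cy)=(0.3276,-0.9448)
member 3 (1-3): L=4.8311, (cx,cy)=(0.9969,-0.0791)
member 4 (2-3): L=8.0764, (cx,cy)=(0.2437,0.9699)
member 5 (2-4): L=4.5420, (cx,cy)=(1.0000,0.0000)
member 6 (3-4): L=8.2451, (cx,cy)=(0.3122,-0.9500)
solve A·x = −loads:
  F[0-1] = +1080.8842 N (tension)
  F[0-2] = +3656.5738 N (tension)
  F[1-2] = -4108.1227 N (compression)
  F[1-3] = -2318.1881 N (compression)
  F[2-3] = +4002.1162 N (tension)
  F[2-4] = +1335.7276 N (tension)
  F[3-4] = -4278.6256 N (compression)
  Rx@0 = -3937.3700 N
  Ry@0 = -1043.7740 N
  Ry@4 = +4064.7840 N

1335.728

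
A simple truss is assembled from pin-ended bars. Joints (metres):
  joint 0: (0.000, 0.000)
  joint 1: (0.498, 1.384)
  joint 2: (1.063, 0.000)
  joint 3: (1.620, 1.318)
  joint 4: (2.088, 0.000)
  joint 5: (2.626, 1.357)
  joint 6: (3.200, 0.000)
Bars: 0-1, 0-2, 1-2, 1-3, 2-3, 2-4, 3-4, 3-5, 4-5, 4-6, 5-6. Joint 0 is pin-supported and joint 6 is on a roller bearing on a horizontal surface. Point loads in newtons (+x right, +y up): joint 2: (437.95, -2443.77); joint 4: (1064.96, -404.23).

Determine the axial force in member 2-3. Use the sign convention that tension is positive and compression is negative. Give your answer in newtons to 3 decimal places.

639.731

N=7 nodes, M=11 members, R=3 reactions → 2N=14, M+R=14
member 0 (0-1): L=1.4709, (cx,cy)=(0.3386,0.9409)
member 1 (0-2): L=1.0630, (cx,cy)=(1.0000,0.0000)
member 2 (1-2): L=1.4949, (cx,cy)=(0.3780,-0.9258)
member 3 (1-3): L=1.1239, (cx,cy)=(0.9983,-0.0587)
member 4 (2-3): L=1.4309, (cx,cy)=(0.3893,0.9211)
member 5 (2-4): L=1.0250, (cx,cy)=(1.0000,0.0000)
member 6 (3-4): L=1.3986, (cx,cy)=(0.3346,-0.9424)
member 7 (3-5): L=1.0068, (cx,cy)=(0.9992,0.0387)
member 8 (4-5): L=1.4598, (cx,cy)=(0.3686,0.9296)
member 9 (4-6): L=1.1120, (cx,cy)=(1.0000,0.0000)
member 10 (5-6): L=1.4734, (cx,cy)=(0.3896,-0.9210)
solve A·x = −loads:
  F[0-1] = -1883.7027 N (compression)
  F[0-2] = +2140.6847 N (tension)
  F[1-2] = +2003.0811 N (tension)
  F[1-3] = -1397.2614 N (compression)
  F[2-3] = +639.7309 N (tension)
  F[2-4] = +2210.7788 N (tension)
  F[3-4] = -749.2096 N (compression)
  F[3-5] = -895.7947 N (compression)
  F[4-5] = +1194.3245 N (tension)
  F[4-6] = +454.9489 N (tension)
  F[5-6] = -1167.8125 N (compression)
  Rx@0 = -1502.9100 N
  Ry@0 = +1772.4501 N
  Ry@6 = +1075.5499 N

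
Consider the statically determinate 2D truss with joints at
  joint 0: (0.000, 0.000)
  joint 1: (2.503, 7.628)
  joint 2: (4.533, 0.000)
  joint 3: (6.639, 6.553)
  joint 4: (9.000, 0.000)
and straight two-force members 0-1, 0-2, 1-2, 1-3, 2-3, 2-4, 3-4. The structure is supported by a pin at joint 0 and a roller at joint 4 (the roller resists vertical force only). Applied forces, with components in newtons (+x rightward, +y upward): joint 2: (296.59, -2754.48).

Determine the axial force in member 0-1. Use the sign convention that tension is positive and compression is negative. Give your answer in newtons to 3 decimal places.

-1438.860

N=5 nodes, M=7 members, R=3 reactions → 2N=10, M+R=10
member 0 (0-1): L=8.0282, (cx,cy)=(0.3118,0.9502)
member 1 (0-2): L=4.5330, (cx,cy)=(1.0000,0.0000)
member 2 (1-2): L=7.8935, (cx,cy)=(0.2572,-0.9664)
member 3 (1-3): L=4.2734, (cx,cy)=(0.9678,-0.2516)
member 4 (2-3): L=6.8831, (cx,cy)=(0.3060,0.9520)
member 5 (2-4): L=4.4670, (cx,cy)=(1.0000,0.0000)
member 6 (3-4): L=6.9654, (cx,cy)=(0.3390,-0.9408)
solve A·x = −loads:
  F[0-1] = -1438.8600 N (compression)
  F[0-2] = +745.1941 N (tension)
  F[1-2] = +1649.4734 N (tension)
  F[1-3] = -901.8047 N (compression)
  F[2-3] = +1218.9443 N (tension)
  F[2-4] = +499.8488 N (tension)
  F[3-4] = -1474.6391 N (compression)
  Rx@0 = -296.5900 N
  Ry@0 = +1367.1402 N
  Ry@4 = +1387.3398 N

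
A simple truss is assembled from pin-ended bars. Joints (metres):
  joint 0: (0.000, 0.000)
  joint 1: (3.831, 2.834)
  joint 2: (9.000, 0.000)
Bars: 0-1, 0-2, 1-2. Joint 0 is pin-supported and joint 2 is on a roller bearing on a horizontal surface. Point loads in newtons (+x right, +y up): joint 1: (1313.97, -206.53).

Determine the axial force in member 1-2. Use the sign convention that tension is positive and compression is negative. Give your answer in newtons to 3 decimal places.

N=3 nodes, M=3 members, R=3 reactions → 2N=6, M+R=6
member 0 (0-1): L=4.7653, (cx,cy)=(0.8039,0.5947)
member 1 (0-2): L=9.0000, (cx,cy)=(1.0000,0.0000)
member 2 (1-2): L=5.8949, (cx,cy)=(0.8769,-0.4808)
solve A·x = −loads:
  F[0-1] = +496.2667 N (tension)
  F[0-2] = +915.0033 N (tension)
  F[1-2] = -1043.5043 N (compression)
  Rx@0 = -1313.9700 N
  Ry@0 = -295.1375 N
  Ry@2 = +501.6675 N

-1043.504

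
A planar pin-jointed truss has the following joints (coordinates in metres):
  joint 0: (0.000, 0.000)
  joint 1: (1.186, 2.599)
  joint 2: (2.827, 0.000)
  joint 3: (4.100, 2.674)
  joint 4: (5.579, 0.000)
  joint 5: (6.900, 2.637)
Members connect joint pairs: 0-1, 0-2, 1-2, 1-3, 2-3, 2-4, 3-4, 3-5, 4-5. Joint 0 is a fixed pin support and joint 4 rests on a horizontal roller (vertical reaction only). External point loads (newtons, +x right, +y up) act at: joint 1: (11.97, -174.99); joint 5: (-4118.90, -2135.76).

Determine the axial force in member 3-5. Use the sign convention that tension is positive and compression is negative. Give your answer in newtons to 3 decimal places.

N=6 nodes, M=9 members, R=3 reactions → 2N=12, M+R=12
member 0 (0-1): L=2.8568, (cx,cy)=(0.4151,0.9098)
member 1 (0-2): L=2.8270, (cx,cy)=(1.0000,0.0000)
member 2 (1-2): L=3.0737, (cx,cy)=(0.5339,-0.8456)
member 3 (1-3): L=2.9150, (cx,cy)=(0.9997,0.0257)
member 4 (2-3): L=2.9616, (cx,cy)=(0.4298,0.9029)
member 5 (2-4): L=2.7520, (cx,cy)=(1.0000,0.0000)
member 6 (3-4): L=3.0558, (cx,cy)=(0.4840,-0.8751)
member 7 (3-5): L=2.8002, (cx,cy)=(0.9999,-0.0132)
member 8 (4-5): L=2.9494, (cx,cy)=(0.4479,0.8941)
solve A·x = −loads:
  F[0-1] = -1729.4434 N (compression)
  F[0-2] = -3388.9559 N (compression)
  F[1-2] = +1605.4835 N (tension)
  F[1-3] = -1587.6097 N (compression)
  F[2-3] = -1503.5152 N (compression)
  F[2-4] = -1885.5421 N (compression)
  F[3-4] = +1643.7649 N (tension)
  F[3-5] = -3029.2090 N (compression)
  F[4-5] = -2433.5251 N (compression)
  Rx@0 = +4106.9300 N
  Ry@0 = +1573.3682 N
  Ry@4 = +737.3818 N

-3029.209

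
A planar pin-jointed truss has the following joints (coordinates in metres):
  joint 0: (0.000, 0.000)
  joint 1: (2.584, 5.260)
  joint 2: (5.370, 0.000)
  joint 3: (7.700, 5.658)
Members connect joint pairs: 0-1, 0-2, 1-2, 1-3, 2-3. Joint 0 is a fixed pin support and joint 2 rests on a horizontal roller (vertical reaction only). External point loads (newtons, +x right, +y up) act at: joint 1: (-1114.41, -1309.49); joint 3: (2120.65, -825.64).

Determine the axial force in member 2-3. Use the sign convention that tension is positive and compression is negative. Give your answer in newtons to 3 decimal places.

N=4 nodes, M=5 members, R=3 reactions → 2N=8, M+R=8
member 0 (0-1): L=5.8604, (cx,cy)=(0.4409,0.8975)
member 1 (0-2): L=5.3700, (cx,cy)=(1.0000,0.0000)
member 2 (1-2): L=5.9523, (cx,cy)=(0.4681,-0.8837)
member 3 (1-3): L=5.1315, (cx,cy)=(0.9970,0.0776)
member 4 (2-3): L=6.1190, (cx,cy)=(0.3808,0.9247)
solve A·x = −loads:
  F[0-1] = +915.4589 N (tension)
  F[0-2] = +602.5930 N (tension)
  F[1-2] = -2187.8434 N (compression)
  F[1-3] = +2549.7745 N (tension)
  F[2-3] = -1106.7825 N (compression)
  Rx@0 = -1006.2400 N
  Ry@0 = -821.6654 N
  Ry@2 = +2956.7954 N

-1106.783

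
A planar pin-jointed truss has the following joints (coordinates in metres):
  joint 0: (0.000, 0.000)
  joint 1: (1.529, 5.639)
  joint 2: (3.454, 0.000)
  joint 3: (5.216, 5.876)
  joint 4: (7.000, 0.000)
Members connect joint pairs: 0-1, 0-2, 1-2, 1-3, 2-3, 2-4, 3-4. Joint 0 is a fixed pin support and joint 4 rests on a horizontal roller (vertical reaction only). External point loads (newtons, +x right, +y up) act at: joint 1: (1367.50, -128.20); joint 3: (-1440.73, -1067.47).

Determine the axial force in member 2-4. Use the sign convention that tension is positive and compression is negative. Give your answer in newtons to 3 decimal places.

N=5 nodes, M=7 members, R=3 reactions → 2N=10, M+R=10
member 0 (0-1): L=5.8426, (cx,cy)=(0.2617,0.9651)
member 1 (0-2): L=3.4540, (cx,cy)=(1.0000,0.0000)
member 2 (1-2): L=5.9585, (cx,cy)=(0.3231,-0.9464)
member 3 (1-3): L=3.6946, (cx,cy)=(0.9979,0.0641)
member 4 (2-3): L=6.1345, (cx,cy)=(0.2872,0.9579)
member 5 (2-4): L=3.5460, (cx,cy)=(1.0000,0.0000)
member 6 (3-4): L=6.1408, (cx,cy)=(0.2905,-0.9569)
solve A·x = −loads:
  F[0-1] = -497.3537 N (compression)
  F[0-2] = +56.9264 N (tension)
  F[1-2] = +264.2336 N (tension)
  F[1-3] = -1586.2886 N (compression)
  F[2-3] = -261.0651 N (compression)
  F[2-4] = +217.2767 N (tension)
  F[3-4] = -747.9057 N (compression)
  Rx@0 = +73.2300 N
  Ry@0 = +480.0208 N
  Ry@4 = +715.6492 N

217.277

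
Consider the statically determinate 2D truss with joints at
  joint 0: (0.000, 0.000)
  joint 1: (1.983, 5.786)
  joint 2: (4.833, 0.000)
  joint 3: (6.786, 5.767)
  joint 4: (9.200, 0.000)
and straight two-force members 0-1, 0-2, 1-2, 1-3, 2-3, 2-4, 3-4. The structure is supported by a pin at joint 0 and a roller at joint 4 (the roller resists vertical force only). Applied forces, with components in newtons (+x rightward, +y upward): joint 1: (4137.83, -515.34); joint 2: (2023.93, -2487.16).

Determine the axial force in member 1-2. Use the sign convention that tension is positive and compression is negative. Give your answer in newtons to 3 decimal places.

N=5 nodes, M=7 members, R=3 reactions → 2N=10, M+R=10
member 0 (0-1): L=6.1164, (cx,cy)=(0.3242,0.9460)
member 1 (0-2): L=4.8330, (cx,cy)=(1.0000,0.0000)
member 2 (1-2): L=6.4498, (cx,cy)=(0.4419,-0.8971)
member 3 (1-3): L=4.8030, (cx,cy)=(1.0000,-0.0040)
member 4 (2-3): L=6.0887, (cx,cy)=(0.3208,0.9472)
member 5 (2-4): L=4.3670, (cx,cy)=(1.0000,0.0000)
member 6 (3-4): L=6.2519, (cx,cy)=(0.3861,-0.9224)
solve A·x = −loads:
  F[0-1] = +1075.5814 N (tension)
  F[0-2] = +5813.0442 N (tension)
  F[1-2] = -1695.2790 N (compression)
  F[1-3] = -3040.0413 N (compression)
  F[2-3] = +4231.5462 N (tension)
  F[2-4] = +1682.7189 N (tension)
  F[3-4] = -4357.9594 N (compression)
  Rx@0 = -6161.7600 N
  Ry@0 = -1017.4835 N
  Ry@4 = +4019.9835 N

-1695.279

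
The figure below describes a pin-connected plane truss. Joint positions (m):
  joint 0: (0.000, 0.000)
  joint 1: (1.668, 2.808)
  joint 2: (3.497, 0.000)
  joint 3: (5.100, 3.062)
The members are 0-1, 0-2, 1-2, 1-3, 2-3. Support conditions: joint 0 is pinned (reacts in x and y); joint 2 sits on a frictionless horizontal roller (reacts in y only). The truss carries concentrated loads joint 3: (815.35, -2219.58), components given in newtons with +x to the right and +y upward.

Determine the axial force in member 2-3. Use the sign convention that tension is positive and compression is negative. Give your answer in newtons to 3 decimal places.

N=4 nodes, M=5 members, R=3 reactions → 2N=8, M+R=8
member 0 (0-1): L=3.2661, (cx,cy)=(0.5107,0.8598)
member 1 (0-2): L=3.4970, (cx,cy)=(1.0000,0.0000)
member 2 (1-2): L=3.3511, (cx,cy)=(0.5458,-0.8379)
member 3 (1-3): L=3.4414, (cx,cy)=(0.9973,0.0738)
member 4 (2-3): L=3.4562, (cx,cy)=(0.4638,0.8859)
solve A·x = −loads:
  F[0-1] = +2013.7930 N (tension)
  F[0-2] = -213.1113 N (compression)
  F[1-2] = -1884.5682 N (compression)
  F[1-3] = +2062.6567 N (tension)
  F[2-3] = -2677.1811 N (compression)
  Rx@0 = -815.3500 N
  Ry@0 = -1731.3664 N
  Ry@2 = +3950.9464 N

-2677.181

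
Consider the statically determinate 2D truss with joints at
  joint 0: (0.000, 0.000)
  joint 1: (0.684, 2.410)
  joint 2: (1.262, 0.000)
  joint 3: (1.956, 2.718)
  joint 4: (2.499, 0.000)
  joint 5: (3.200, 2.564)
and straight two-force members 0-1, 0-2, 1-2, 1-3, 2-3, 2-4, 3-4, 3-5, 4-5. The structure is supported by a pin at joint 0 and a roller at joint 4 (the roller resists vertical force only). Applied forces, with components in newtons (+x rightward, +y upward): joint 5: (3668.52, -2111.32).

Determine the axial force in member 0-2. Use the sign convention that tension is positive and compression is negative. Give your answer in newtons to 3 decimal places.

N=6 nodes, M=9 members, R=3 reactions → 2N=12, M+R=12
member 0 (0-1): L=2.5052, (cx,cy)=(0.2730,0.9620)
member 1 (0-2): L=1.2620, (cx,cy)=(1.0000,0.0000)
member 2 (1-2): L=2.4783, (cx,cy)=(0.2332,-0.9724)
member 3 (1-3): L=1.3088, (cx,cy)=(0.9719,0.2353)
member 4 (2-3): L=2.8052, (cx,cy)=(0.2474,0.9689)
member 5 (2-4): L=1.2370, (cx,cy)=(1.0000,0.0000)
member 6 (3-4): L=2.7717, (cx,cy)=(0.1959,-0.9806)
member 7 (3-5): L=1.2535, (cx,cy)=(0.9924,-0.1229)
member 8 (4-5): L=2.6581, (cx,cy)=(0.2637,0.9646)
solve A·x = −loads:
  F[0-1] = +4528.2437 N (tension)
  F[0-2] = +2432.1572 N (tension)
  F[1-2] = -3942.8881 N (compression)
  F[1-3] = +2218.2263 N (tension)
  F[2-3] = +3957.1710 N (tension)
  F[2-4] = +533.6013 N (tension)
  F[3-4] = -4960.7113 N (compression)
  F[3-5] = +4138.1101 N (tension)
  F[4-5] = -1661.7550 N (compression)
  Rx@0 = -3668.5200 N
  Ry@0 = -4356.1907 N
  Ry@4 = +6467.5107 N

2432.157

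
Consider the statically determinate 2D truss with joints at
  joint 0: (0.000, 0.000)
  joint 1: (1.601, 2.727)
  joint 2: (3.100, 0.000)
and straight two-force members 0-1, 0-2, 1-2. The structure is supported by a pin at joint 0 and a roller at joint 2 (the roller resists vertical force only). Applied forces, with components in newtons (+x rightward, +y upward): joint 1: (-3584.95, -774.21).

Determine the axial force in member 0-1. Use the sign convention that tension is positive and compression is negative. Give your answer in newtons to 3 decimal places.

N=3 nodes, M=3 members, R=3 reactions → 2N=6, M+R=6
member 0 (0-1): L=3.1622, (cx,cy)=(0.5063,0.8624)
member 1 (0-2): L=3.1000, (cx,cy)=(1.0000,0.0000)
member 2 (1-2): L=3.1118, (cx,cy)=(0.4817,-0.8763)
solve A·x = −loads:
  F[0-1] = -4091.0386 N (compression)
  F[0-2] = -1513.7083 N (compression)
  F[1-2] = +3142.3707 N (tension)
  Rx@0 = +3584.9500 N
  Ry@0 = +3527.9676 N
  Ry@2 = -2753.7576 N

-4091.039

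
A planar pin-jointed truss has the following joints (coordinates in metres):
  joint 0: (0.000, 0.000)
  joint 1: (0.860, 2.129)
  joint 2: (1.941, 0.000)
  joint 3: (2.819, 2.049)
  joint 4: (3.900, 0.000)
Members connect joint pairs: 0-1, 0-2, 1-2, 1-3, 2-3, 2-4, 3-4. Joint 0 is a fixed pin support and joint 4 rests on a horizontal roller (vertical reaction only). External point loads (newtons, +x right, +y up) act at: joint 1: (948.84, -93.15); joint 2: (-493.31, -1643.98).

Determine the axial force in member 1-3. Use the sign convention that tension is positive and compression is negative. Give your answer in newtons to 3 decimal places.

N=5 nodes, M=7 members, R=3 reactions → 2N=10, M+R=10
member 0 (0-1): L=2.2961, (cx,cy)=(0.3745,0.9272)
member 1 (0-2): L=1.9410, (cx,cy)=(1.0000,0.0000)
member 2 (1-2): L=2.3877, (cx,cy)=(0.4527,-0.8916)
member 3 (1-3): L=1.9606, (cx,cy)=(0.9992,-0.0408)
member 4 (2-3): L=2.2292, (cx,cy)=(0.3939,0.9192)
member 5 (2-4): L=1.9590, (cx,cy)=(1.0000,0.0000)
member 6 (3-4): L=2.3167, (cx,cy)=(0.4666,-0.8845)
solve A·x = −loads:
  F[0-1] = -410.2887 N (compression)
  F[0-2] = +609.2005 N (tension)
  F[1-2] = +380.5694 N (tension)
  F[1-3] = -1275.8695 N (compression)
  F[2-3] = +1419.3776 N (tension)
  F[2-4] = +715.7635 N (tension)
  F[3-4] = -1533.9392 N (compression)
  Rx@0 = -455.5300 N
  Ry@0 = +380.4237 N
  Ry@4 = +1356.7063 N

-1275.869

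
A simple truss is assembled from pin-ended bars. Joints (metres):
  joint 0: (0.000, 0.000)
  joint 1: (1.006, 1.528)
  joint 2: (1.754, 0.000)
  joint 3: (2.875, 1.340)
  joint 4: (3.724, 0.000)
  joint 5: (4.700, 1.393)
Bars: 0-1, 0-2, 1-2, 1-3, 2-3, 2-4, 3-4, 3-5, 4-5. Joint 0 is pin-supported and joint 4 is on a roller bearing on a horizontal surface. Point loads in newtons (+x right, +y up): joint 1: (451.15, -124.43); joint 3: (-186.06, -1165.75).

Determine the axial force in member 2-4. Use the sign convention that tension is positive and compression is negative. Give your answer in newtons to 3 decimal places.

666.375

N=6 nodes, M=9 members, R=3 reactions → 2N=12, M+R=12
member 0 (0-1): L=1.8294, (cx,cy)=(0.5499,0.8352)
member 1 (0-2): L=1.7540, (cx,cy)=(1.0000,0.0000)
member 2 (1-2): L=1.7013, (cx,cy)=(0.4397,-0.8982)
member 3 (1-3): L=1.8784, (cx,cy)=(0.9950,-0.1001)
member 4 (2-3): L=1.7471, (cx,cy)=(0.6416,0.7670)
member 5 (2-4): L=1.9700, (cx,cy)=(1.0000,0.0000)
member 6 (3-4): L=1.5863, (cx,cy)=(0.5352,-0.8447)
member 7 (3-5): L=1.8258, (cx,cy)=(0.9996,0.0290)
member 8 (4-5): L=1.7009, (cx,cy)=(0.5738,0.8190)
solve A·x = −loads:
  F[0-1] = -285.4567 N (compression)
  F[0-2] = +422.0619 N (tension)
  F[1-2] = +205.1250 N (tension)
  F[1-3] = -701.8339 N (compression)
  F[2-3] = -240.2015 N (compression)
  F[2-4] = +666.3747 N (tension)
  F[3-4] = -1245.0899 N (compression)
  F[3-5] = -0.0000 N (compression)
  F[4-5] = +0.0000 N (tension)
  Rx@0 = -265.0900 N
  Ry@0 = +238.4226 N
  Ry@4 = +1051.7574 N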